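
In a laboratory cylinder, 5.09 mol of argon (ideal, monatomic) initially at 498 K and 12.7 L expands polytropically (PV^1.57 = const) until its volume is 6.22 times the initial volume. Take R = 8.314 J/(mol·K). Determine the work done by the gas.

23900 J

P₁ = nRT₁/V₁ = 5.09×8.314×498/12.7 = 1660 kPa.
Polytropic n=1.57: T₂ = T₁(V₁/V₂)^(n−1) = 498×(0.161)^0.57 = 176 K; P₂ = P₁(V₁/V₂)^n = 94.1 kPa.
W = (P₁V₁−P₂V₂)/(n−1) = (1660×12.7−94.1×79.0)/0.57 = 23900 J.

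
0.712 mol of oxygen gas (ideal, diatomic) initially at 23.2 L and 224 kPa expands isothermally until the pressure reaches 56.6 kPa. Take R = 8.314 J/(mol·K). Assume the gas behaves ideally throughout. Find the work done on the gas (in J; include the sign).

-7150 J

T₁ = P₁V₁/(nR) = 224×23.2/(0.712×8.314) = 878 K.
Isothermal: T stays 878 K; PV = const ⇒ V₂ = 91.8 L, P₂ = 56.6 kPa.
W = nRT ln(V₂/V₁) = 0.712×8.314×878×ln(3.96) = 7150 J.
Work done on the gas = −W_by = -7150 J.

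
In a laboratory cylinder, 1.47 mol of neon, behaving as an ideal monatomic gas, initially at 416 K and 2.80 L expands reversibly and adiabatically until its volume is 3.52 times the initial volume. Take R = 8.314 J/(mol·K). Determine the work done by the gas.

4330 J

P₁ = nRT₁/V₁ = 1.47×8.314×416/2.80 = 1820 kPa.
Adiabatic: TV^(γ−1) = const ⇒ T₂ = 416×(0.284)^0.667 = 180 K; PV^γ = const ⇒ P₂ = 223 kPa.
ΔU = nCvΔT = 1.47×12.5×(180−416) = -4330 J.
Q = 0 for an adiabatic process, so W = −ΔU = 4330 J.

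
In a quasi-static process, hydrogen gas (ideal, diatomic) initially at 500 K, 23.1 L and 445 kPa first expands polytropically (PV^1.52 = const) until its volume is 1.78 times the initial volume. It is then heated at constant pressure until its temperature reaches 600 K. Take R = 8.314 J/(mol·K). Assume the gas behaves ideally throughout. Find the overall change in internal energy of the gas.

5140 J

n = P₁V₁/(RT₁) = 445×23.1/(8.314×500) = 2.47 mol.
Step 1 — Polytropic n=1.52: T₂ = T₁(V₁/V₂)^(n−1) = 500×(0.562)^0.52 = 370 K; P₂ = P₁(V₁/V₂)^n = 185 kPa.
W = (P₁V₁−P₂V₂)/(n−1) = (445×23.1−185×41.1)/0.52 = 5120 J.
ΔU = nCvΔT = 2.47×20.8×(370−500) = -6660 J.
Q = ΔU + W = -1540 J.
State after step 1: P = 185 kPa, V = 41.1 L, T = 370 K.
Step 2 — Isobaric: P stays 185 kPa; V/T = const ⇒ T₂ = 600 K, V₂ = 66.6 L.
W = PΔV = 185×(66.6−41.1) kPa·L = 4720 J.
ΔU = nCvΔT = 2.47×20.8×(600−370) = 11800 J.
Q = ΔU + W = nCpΔT = 16500 J.
Net over both steps: W = 9840 J, Q = 15000 J, ΔU = 5140 J.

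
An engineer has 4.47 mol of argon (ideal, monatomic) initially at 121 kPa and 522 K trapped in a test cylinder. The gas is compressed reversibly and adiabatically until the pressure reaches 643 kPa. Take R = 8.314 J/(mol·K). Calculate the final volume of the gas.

58.9 L

V₁ = nRT₁/P₁ = 4.47×8.314×522/121 = 160 L.
Adiabatic: T₂/T₁ = (P₂/P₁)^((γ−1)/γ) ⇒ T₂ = 522×(5.31)^0.400 = 1020 K; V₂ = 58.9 L.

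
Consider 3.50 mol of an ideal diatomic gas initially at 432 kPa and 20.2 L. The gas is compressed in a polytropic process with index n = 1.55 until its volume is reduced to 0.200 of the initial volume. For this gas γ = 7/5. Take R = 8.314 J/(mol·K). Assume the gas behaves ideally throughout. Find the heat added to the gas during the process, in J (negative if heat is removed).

8470 J

T₁ = P₁V₁/(nR) = 432×20.2/(3.50×8.314) = 300 K.
Polytropic n=1.55: T₂ = T₁(V₁/V₂)^(n−1) = 300×(5.00)^0.55 = 727 K; P₂ = P₁(V₁/V₂)^n = 5230 kPa.
W = (P₁V₁−P₂V₂)/(n−1) = (432×20.2−5230×4.04)/0.55 = -22600 J.
ΔU = nCvΔT = 3.50×20.8×(727−300) = 31100 J.
Q = ΔU + W = 8470 J.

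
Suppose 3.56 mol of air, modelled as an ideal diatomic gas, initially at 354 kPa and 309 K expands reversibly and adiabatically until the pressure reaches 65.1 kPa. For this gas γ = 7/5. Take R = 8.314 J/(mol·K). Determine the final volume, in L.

V₁ = nRT₁/P₁ = 3.56×8.314×309/354 = 25.8 L.
Adiabatic: T₂/T₁ = (P₂/P₁)^((γ−1)/γ) ⇒ T₂ = 309×(0.184)^0.286 = 190 K; V₂ = 86.6 L.

86.6 L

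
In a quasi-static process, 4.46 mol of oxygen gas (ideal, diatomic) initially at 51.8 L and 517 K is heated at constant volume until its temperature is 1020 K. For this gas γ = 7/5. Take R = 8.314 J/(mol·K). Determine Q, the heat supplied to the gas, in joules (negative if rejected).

46600 J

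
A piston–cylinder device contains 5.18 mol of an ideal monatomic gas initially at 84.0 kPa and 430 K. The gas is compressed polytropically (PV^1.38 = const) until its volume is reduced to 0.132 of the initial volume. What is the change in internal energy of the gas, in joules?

V₁ = nRT₁/P₁ = 5.18×8.314×430/84.0 = 220 L.
Polytropic n=1.38: T₂ = T₁(V₁/V₂)^(n−1) = 430×(7.58)^0.38 = 928 K; P₂ = P₁(V₁/V₂)^n = 1370 kPa.
For an ideal gas ΔU = nCvΔT with Cv = (3/2)R = 12.5 J/(mol·K).
ΔU = 5.18×12.5×(928−430) = 32200 J.

32200 J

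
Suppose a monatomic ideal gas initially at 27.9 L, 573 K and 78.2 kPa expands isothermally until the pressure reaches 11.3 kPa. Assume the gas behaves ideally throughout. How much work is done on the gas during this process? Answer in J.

n = P₁V₁/(RT₁) = 78.2×27.9/(8.314×573) = 0.458 mol.
Isothermal: T stays 573 K; PV = const ⇒ V₂ = 193 L, P₂ = 11.3 kPa.
W = nRT ln(V₂/V₁) = 0.458×8.314×573×ln(6.92) = 4220 J.
Work done on the gas = −W_by = -4220 J.

-4220 J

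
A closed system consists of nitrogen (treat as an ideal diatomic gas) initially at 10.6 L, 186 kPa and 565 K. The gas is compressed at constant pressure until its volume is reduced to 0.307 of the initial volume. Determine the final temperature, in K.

173 K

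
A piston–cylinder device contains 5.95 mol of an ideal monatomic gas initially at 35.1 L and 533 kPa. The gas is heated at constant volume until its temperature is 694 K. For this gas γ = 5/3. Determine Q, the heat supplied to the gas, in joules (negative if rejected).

23400 J

T₁ = P₁V₁/(nR) = 533×35.1/(5.95×8.314) = 378 K.
Isochoric: V stays 35.1 L; P/T = const ⇒ T₂ = 694 K, P₂ = 978 kPa.
W = 0 (no volume change).
ΔU = nCvΔT = 5.95×12.5×(694−378) = 23400 J.
Q = ΔU = 23400 J.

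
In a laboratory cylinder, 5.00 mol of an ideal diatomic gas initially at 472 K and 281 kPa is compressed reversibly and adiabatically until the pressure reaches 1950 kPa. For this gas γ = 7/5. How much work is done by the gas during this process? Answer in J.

V₁ = nRT₁/P₁ = 5.00×8.314×472/281 = 69.8 L.
Adiabatic: T₂/T₁ = (P₂/P₁)^((γ−1)/γ) ⇒ T₂ = 472×(6.94)^0.286 = 821 K; V₂ = 17.5 L.
ΔU = nCvΔT = 5.00×20.8×(821−472) = 36300 J.
Q = 0 for an adiabatic process, so W = −ΔU = -36300 J.

-36300 J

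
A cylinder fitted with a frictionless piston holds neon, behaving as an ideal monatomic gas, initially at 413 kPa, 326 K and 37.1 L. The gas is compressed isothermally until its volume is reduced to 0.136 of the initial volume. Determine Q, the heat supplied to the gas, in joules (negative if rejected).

-30600 J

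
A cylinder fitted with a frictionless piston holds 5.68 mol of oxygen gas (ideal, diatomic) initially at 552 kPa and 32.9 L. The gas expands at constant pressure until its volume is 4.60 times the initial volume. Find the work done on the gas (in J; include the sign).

T₁ = P₁V₁/(nR) = 552×32.9/(5.68×8.314) = 385 K.
Isobaric: P stays 552 kPa; V/T = const ⇒ T₂ = 1770 K, V₂ = 151 L.
W = PΔV = 552×(151−32.9) kPa·L = 65400 J.
Work done on the gas = −W_by = -65400 J.

-65400 J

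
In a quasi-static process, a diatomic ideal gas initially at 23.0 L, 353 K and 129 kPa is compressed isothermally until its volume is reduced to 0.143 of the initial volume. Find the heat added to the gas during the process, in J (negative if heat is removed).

-5770 J

n = P₁V₁/(RT₁) = 129×23.0/(8.314×353) = 1.01 mol.
Isothermal: T stays 353 K; PV = const ⇒ V₂ = 3.29 L, P₂ = 902 kPa.
ΔU = 0 (ideal gas, T constant).
W = nRT ln(V₂/V₁) = 1.01×8.314×353×ln(0.143) = -5770 J.
Q = ΔU + W = -5770 J.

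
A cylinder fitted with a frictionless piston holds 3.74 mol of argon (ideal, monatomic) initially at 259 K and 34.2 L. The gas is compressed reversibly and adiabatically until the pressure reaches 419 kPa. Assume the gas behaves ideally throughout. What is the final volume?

P₁ = nRT₁/V₁ = 3.74×8.314×259/34.2 = 235 kPa.
Adiabatic: T₂/T₁ = (P₂/P₁)^((γ−1)/γ) ⇒ T₂ = 259×(1.78)^0.400 = 326 K; V₂ = 24.2 L.

24.2 L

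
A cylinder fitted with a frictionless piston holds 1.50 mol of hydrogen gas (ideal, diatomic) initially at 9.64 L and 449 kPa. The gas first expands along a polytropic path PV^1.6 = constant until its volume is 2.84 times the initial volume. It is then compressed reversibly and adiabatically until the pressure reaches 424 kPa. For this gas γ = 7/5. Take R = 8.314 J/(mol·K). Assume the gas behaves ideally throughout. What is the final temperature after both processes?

294 K

T₁ = P₁V₁/(nR) = 449×9.64/(1.50×8.314) = 347 K.
Step 1 — Polytropic n=1.6: T₂ = T₁(V₁/V₂)^(n−1) = 347×(0.352)^0.60 = 186 K; P₂ = P₁(V₁/V₂)^n = 84.5 kPa.
W = (P₁V₁−P₂V₂)/(n−1) = (449×9.64−84.5×27.4)/0.60 = 3360 J.
ΔU = nCvΔT = 1.50×20.8×(186−347) = -5040 J.
Q = ΔU + W = -1680 J.
State after step 1: P = 84.5 kPa, V = 27.4 L, T = 186 K.
Step 2 — Adiabatic: T₂/T₁ = (P₂/P₁)^((γ−1)/γ) ⇒ T₂ = 186×(5.02)^0.286 = 294 K; V₂ = 8.65 L.
ΔU = nCvΔT = 1.50×20.8×(294−186) = 3390 J.
Q = 0 for an adiabatic process, so W = −ΔU = -3390 J.
Net over both steps: W = -28.4 J, Q = -1680 J, ΔU = -1650 J.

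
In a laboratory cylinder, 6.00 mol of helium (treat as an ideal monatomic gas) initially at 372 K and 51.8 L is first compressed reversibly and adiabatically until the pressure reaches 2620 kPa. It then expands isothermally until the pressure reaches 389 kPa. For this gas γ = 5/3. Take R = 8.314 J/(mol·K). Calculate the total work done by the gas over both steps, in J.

P₁ = nRT₁/V₁ = 6.00×8.314×372/51.8 = 358 kPa.
Step 1 — Adiabatic: T₂/T₁ = (P₂/P₁)^((γ−1)/γ) ⇒ T₂ = 372×(7.31)^0.400 = 825 K; V₂ = 15.7 L.
ΔU = nCvΔT = 6.00×12.5×(825−372) = 33900 J.
Q = 0 for an adiabatic process, so W = −ΔU = -33900 J.
State after step 1: P = 2620 kPa, V = 15.7 L, T = 825 K.
Step 2 — Isothermal: T stays 825 K; PV = const ⇒ V₂ = 106 L, P₂ = 389 kPa.
ΔU = 0 (ideal gas, T constant).
W = nRT ln(V₂/V₁) = 6.00×8.314×825×ln(6.74) = 78400 J.
Q = ΔU + W = 78400 J.
Net over both steps: W = 44600 J, Q = 78400 J, ΔU = 33900 J.

44600 J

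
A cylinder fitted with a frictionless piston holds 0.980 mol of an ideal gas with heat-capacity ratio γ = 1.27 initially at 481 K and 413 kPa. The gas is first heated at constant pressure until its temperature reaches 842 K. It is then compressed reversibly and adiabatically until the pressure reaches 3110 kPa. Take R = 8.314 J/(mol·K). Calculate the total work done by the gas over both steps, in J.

-10700 J

V₁ = nRT₁/P₁ = 0.980×8.314×481/413 = 9.49 L.
Step 1 — Isobaric: P stays 413 kPa; V/T = const ⇒ T₂ = 842 K, V₂ = 16.6 L.
W = PΔV = 413×(16.6−9.49) kPa·L = 2940 J.
ΔU = nCvΔT = 0.980×30.8×(842−481) = 10900 J.
Q = ΔU + W = nCpΔT = 13800 J.
State after step 1: P = 413 kPa, V = 16.6 L, T = 842 K.
Step 2 — Adiabatic: T₂/T₁ = (P₂/P₁)^((γ−1)/γ) ⇒ T₂ = 842×(7.53)^0.213 = 1290 K; V₂ = 3.39 L.
ΔU = nCvΔT = 0.980×30.8×(1290−842) = 13600 J.
Q = 0 for an adiabatic process, so W = −ΔU = -13600 J.
Net over both steps: W = -10700 J, Q = 13800 J, ΔU = 24500 J.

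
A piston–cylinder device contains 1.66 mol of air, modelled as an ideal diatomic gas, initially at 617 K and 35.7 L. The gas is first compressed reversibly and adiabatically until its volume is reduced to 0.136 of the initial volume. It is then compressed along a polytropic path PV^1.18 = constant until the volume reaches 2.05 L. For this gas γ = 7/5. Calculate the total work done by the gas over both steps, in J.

-43600 J

P₁ = nRT₁/V₁ = 1.66×8.314×617/35.7 = 239 kPa.
Step 1 — Adiabatic: TV^(γ−1) = const ⇒ T₂ = 617×(7.35)^0.400 = 1370 K; PV^γ = const ⇒ P₂ = 3900 kPa.
ΔU = nCvΔT = 1.66×20.8×(1370−617) = 26000 J.
Q = 0 for an adiabatic process, so W = −ΔU = -26000 J.
State after step 1: P = 3900 kPa, V = 4.86 L, T = 1370 K.
Step 2 — Polytropic n=1.18: T₂ = T₁(V₁/V₂)^(n−1) = 1370×(2.37)^0.18 = 1600 K; P₂ = P₁(V₁/V₂)^n = 10800 kPa.
W = (P₁V₁−P₂V₂)/(n−1) = (3900×4.86−10800×2.05)/0.18 = -17600 J.
ΔU = nCvΔT = 1.66×20.8×(1600−1370) = 7940 J.
Q = ΔU + W = -9700 J.
Net over both steps: W = -43600 J, Q = -9700 J, ΔU = 33900 J.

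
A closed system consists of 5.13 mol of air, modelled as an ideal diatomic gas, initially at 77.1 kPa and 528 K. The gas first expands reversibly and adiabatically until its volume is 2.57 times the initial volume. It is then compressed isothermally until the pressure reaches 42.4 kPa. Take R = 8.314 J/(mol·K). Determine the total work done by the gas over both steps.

V₁ = nRT₁/P₁ = 5.13×8.314×528/77.1 = 292 L.
Step 1 — Adiabatic: TV^(γ−1) = const ⇒ T₂ = 528×(0.389)^0.400 = 362 K; PV^γ = const ⇒ P₂ = 20.6 kPa.
ΔU = nCvΔT = 5.13×20.8×(362−528) = -17700 J.
Q = 0 for an adiabatic process, so W = −ΔU = 17700 J.
State after step 1: P = 20.6 kPa, V = 751 L, T = 362 K.
Step 2 — Isothermal: T stays 362 K; PV = const ⇒ V₂ = 364 L, P₂ = 42.4 kPa.
ΔU = 0 (ideal gas, T constant).
W = nRT ln(V₂/V₁) = 5.13×8.314×362×ln(0.485) = -11200 J.
Q = ΔU + W = -11200 J.
Net over both steps: W = 6530 J, Q = -11200 J, ΔU = -17700 J.

6530 J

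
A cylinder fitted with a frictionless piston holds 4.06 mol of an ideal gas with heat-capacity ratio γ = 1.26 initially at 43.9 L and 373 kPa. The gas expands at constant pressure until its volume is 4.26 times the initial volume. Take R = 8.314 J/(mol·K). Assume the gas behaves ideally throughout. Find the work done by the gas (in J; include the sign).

53400 J

T₁ = P₁V₁/(nR) = 373×43.9/(4.06×8.314) = 485 K.
Isobaric: P stays 373 kPa; V/T = const ⇒ T₂ = 2070 K, V₂ = 187 L.
W = PΔV = 373×(187−43.9) kPa·L = 53400 J.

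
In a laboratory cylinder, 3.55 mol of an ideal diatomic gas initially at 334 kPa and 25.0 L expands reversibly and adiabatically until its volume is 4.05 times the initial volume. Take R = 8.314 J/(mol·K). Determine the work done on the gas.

-8940 J

T₁ = P₁V₁/(nR) = 334×25.0/(3.55×8.314) = 283 K.
Adiabatic: TV^(γ−1) = const ⇒ T₂ = 283×(0.247)^0.400 = 162 K; PV^γ = const ⇒ P₂ = 47.1 kPa.
ΔU = nCvΔT = 3.55×20.8×(162−283) = -8940 J.
Q = 0 for an adiabatic process, so W = −ΔU = 8940 J.
Work done on the gas = −W_by = -8940 J.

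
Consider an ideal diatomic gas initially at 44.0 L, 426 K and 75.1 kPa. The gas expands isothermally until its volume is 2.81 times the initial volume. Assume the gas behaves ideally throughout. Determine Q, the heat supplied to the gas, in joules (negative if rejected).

3410 J

n = P₁V₁/(RT₁) = 75.1×44.0/(8.314×426) = 0.933 mol.
Isothermal: T stays 426 K; PV = const ⇒ V₂ = 124 L, P₂ = 26.7 kPa.
ΔU = 0 (ideal gas, T constant).
W = nRT ln(V₂/V₁) = 0.933×8.314×426×ln(2.81) = 3410 J.
Q = ΔU + W = 3410 J.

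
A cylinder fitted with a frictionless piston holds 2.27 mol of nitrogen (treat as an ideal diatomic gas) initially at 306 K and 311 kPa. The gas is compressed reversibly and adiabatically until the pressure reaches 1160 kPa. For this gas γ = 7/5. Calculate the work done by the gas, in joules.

V₁ = nRT₁/P₁ = 2.27×8.314×306/311 = 18.6 L.
Adiabatic: T₂/T₁ = (P₂/P₁)^((γ−1)/γ) ⇒ T₂ = 306×(3.73)^0.286 = 446 K; V₂ = 7.25 L.
ΔU = nCvΔT = 2.27×20.8×(446−306) = 6590 J.
Q = 0 for an adiabatic process, so W = −ΔU = -6590 J.

-6590 J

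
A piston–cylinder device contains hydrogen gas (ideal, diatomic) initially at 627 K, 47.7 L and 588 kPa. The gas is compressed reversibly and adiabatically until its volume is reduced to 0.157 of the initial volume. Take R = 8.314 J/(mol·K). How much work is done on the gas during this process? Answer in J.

76900 J

n = P₁V₁/(RT₁) = 588×47.7/(8.314×627) = 5.38 mol.
Adiabatic: TV^(γ−1) = const ⇒ T₂ = 627×(6.37)^0.400 = 1310 K; PV^γ = const ⇒ P₂ = 7850 kPa.
ΔU = nCvΔT = 5.38×20.8×(1310−627) = 76900 J.
Q = 0 for an adiabatic process, so W = −ΔU = -76900 J.
Work done on the gas = −W_by = 76900 J.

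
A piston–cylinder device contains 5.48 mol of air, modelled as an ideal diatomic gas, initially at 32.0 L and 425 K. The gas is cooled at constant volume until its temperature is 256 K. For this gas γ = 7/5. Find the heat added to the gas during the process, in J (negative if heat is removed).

P₁ = nRT₁/V₁ = 5.48×8.314×425/32.0 = 605 kPa.
Isochoric: V stays 32.0 L; P/T = const ⇒ T₂ = 256 K, P₂ = 364 kPa.
W = 0 (no volume change).
ΔU = nCvΔT = 5.48×20.8×(256−425) = -19200 J.
Q = ΔU = -19200 J.

-19200 J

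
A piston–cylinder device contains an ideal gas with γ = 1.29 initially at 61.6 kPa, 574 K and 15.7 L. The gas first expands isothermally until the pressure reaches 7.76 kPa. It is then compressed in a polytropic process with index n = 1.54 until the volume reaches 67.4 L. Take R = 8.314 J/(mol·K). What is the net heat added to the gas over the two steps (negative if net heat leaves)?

2610 J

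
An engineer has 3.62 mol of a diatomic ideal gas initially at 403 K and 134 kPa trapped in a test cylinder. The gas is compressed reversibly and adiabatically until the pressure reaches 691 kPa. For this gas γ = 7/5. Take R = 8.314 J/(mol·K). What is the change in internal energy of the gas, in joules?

V₁ = nRT₁/P₁ = 3.62×8.314×403/134 = 90.5 L.
Adiabatic: T₂/T₁ = (P₂/P₁)^((γ−1)/γ) ⇒ T₂ = 403×(5.16)^0.286 = 644 K; V₂ = 28.0 L.
For an ideal gas ΔU = nCvΔT with Cv = (5/2)R = 20.8 J/(mol·K).
ΔU = 3.62×20.8×(644−403) = 18100 J.

18100 J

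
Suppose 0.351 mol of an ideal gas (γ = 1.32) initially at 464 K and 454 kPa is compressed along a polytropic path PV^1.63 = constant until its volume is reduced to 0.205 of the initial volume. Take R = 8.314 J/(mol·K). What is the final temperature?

1260 K

V₁ = nRT₁/P₁ = 0.351×8.314×464/454 = 2.98 L.
Polytropic n=1.63: T₂ = T₁(V₁/V₂)^(n−1) = 464×(4.88)^0.63 = 1260 K; P₂ = P₁(V₁/V₂)^n = 6010 kPa.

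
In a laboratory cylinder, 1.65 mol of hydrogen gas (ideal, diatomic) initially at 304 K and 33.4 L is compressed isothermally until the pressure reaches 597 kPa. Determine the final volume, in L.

6.99 L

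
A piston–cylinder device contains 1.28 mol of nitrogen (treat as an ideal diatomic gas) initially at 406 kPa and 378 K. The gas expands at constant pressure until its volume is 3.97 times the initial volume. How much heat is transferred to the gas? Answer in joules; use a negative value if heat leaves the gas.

41800 J

V₁ = nRT₁/P₁ = 1.28×8.314×378/406 = 9.91 L.
Isobaric: P stays 406 kPa; V/T = const ⇒ T₂ = 1500 K, V₂ = 39.3 L.
W = PΔV = 406×(39.3−9.91) kPa·L = 11900 J.
ΔU = nCvΔT = 1.28×20.8×(1500−378) = 29900 J.
Q = ΔU + W = nCpΔT = 41800 J.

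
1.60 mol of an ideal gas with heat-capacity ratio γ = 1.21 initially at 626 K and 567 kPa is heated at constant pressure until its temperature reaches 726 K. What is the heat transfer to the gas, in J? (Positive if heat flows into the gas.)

V₁ = nRT₁/P₁ = 1.60×8.314×626/567 = 14.7 L.
Isobaric: P stays 567 kPa; V/T = const ⇒ T₂ = 726 K, V₂ = 17.0 L.
W = PΔV = 567×(17.0−14.7) kPa·L = 1330 J.
ΔU = nCvΔT = 1.60×39.6×(726−626) = 6330 J.
Q = ΔU + W = nCpΔT = 7660 J.

7660 J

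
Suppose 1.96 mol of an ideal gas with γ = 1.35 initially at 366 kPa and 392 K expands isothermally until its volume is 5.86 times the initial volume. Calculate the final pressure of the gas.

62.5 kPa

V₁ = nRT₁/P₁ = 1.96×8.314×392/366 = 17.5 L.
Isothermal: T stays 392 K; PV = const ⇒ V₂ = 102 L, P₂ = 62.5 kPa.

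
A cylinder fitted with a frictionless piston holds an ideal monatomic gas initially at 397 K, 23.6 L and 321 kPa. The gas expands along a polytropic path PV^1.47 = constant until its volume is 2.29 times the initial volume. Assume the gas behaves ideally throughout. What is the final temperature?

Polytropic n=1.47: T₂ = T₁(V₁/V₂)^(n−1) = 397×(0.437)^0.47 = 269 K; P₂ = P₁(V₁/V₂)^n = 95.0 kPa.

269 K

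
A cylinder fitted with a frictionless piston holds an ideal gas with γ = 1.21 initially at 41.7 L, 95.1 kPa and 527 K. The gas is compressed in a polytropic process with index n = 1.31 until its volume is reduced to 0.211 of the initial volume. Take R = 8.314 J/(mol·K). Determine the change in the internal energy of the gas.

n = P₁V₁/(RT₁) = 95.1×41.7/(8.314×527) = 0.905 mol.
Polytropic n=1.31: T₂ = T₁(V₁/V₂)^(n−1) = 527×(4.74)^0.31 = 854 K; P₂ = P₁(V₁/V₂)^n = 730 kPa.
For an ideal gas ΔU = nCvΔT with Cv = R/(γ−1) = 39.6 J/(mol·K).
ΔU = 0.905×39.6×(854−527) = 11700 J.

11700 J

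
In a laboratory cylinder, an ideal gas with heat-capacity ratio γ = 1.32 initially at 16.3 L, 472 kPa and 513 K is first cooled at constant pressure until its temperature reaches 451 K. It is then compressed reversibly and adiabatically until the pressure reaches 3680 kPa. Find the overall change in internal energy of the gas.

10700 J

n = P₁V₁/(RT₁) = 472×16.3/(8.314×513) = 1.80 mol.
Step 1 — Isobaric: P stays 472 kPa; V/T = const ⇒ T₂ = 451 K, V₂ = 14.3 L.
W = PΔV = 472×(14.3−16.3) kPa·L = -930 J.
ΔU = nCvΔT = 1.80×26.0×(451−513) = -2910 J.
Q = ΔU + W = nCpΔT = -3840 J.
State after step 1: P = 472 kPa, V = 14.3 L, T = 451 K.
Step 2 — Adiabatic: T₂/T₁ = (P₂/P₁)^((γ−1)/γ) ⇒ T₂ = 451×(7.80)^0.242 = 742 K; V₂ = 3.02 L.
ΔU = nCvΔT = 1.80×26.0×(742−451) = 13600 J.
Q = 0 for an adiabatic process, so W = −ΔU = -13600 J.
Net over both steps: W = -14600 J, Q = -3840 J, ΔU = 10700 J.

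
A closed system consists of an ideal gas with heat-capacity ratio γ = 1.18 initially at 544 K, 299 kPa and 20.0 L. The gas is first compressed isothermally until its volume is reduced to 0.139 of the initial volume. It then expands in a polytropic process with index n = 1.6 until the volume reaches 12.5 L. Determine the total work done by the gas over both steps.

n = P₁V₁/(RT₁) = 299×20.0/(8.314×544) = 1.32 mol.
Step 1 — Isothermal: T stays 544 K; PV = const ⇒ V₂ = 2.78 L, P₂ = 2150 kPa.
ΔU = 0 (ideal gas, T constant).
W = nRT ln(V₂/V₁) = 1.32×8.314×544×ln(0.139) = -11800 J.
Q = ΔU + W = -11800 J.
State after step 1: P = 2150 kPa, V = 2.78 L, T = 544 K.
Step 2 — Polytropic n=1.6: T₂ = T₁(V₁/V₂)^(n−1) = 544×(0.222)^0.60 = 221 K; P₂ = P₁(V₁/V₂)^n = 194 kPa.
W = (P₁V₁−P₂V₂)/(n−1) = (2150×2.78−194×12.5)/0.60 = 5920 J.
ΔU = nCvΔT = 1.32×46.2×(221−544) = -19700 J.
Q = ΔU + W = -13800 J.
Net over both steps: W = -5880 J, Q = -25600 J, ΔU = -19700 J.

-5880 J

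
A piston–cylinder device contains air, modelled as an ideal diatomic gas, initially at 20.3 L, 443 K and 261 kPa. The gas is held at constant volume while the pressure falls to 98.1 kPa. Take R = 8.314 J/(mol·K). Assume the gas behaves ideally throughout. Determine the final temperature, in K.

167 K

Isochoric: V stays 20.3 L; P/T = const ⇒ T₂ = 167 K, P₂ = 98.1 kPa.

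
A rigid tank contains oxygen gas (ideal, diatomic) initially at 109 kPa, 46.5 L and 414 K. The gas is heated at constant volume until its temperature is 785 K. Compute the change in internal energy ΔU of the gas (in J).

11400 J

n = P₁V₁/(RT₁) = 109×46.5/(8.314×414) = 1.47 mol.
Isochoric: V stays 46.5 L; P/T = const ⇒ T₂ = 785 K, P₂ = 207 kPa.
For an ideal gas ΔU = nCvΔT with Cv = (5/2)R = 20.8 J/(mol·K).
ΔU = 1.47×20.8×(785−414) = 11400 J.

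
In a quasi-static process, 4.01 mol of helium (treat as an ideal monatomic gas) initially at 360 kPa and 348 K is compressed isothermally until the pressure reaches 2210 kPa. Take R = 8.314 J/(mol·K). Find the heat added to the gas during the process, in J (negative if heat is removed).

V₁ = nRT₁/P₁ = 4.01×8.314×348/360 = 32.2 L.
Isothermal: T stays 348 K; PV = const ⇒ V₂ = 5.25 L, P₂ = 2210 kPa.
ΔU = 0 (ideal gas, T constant).
W = nRT ln(V₂/V₁) = 4.01×8.314×348×ln(0.163) = -21100 J.
Q = ΔU + W = -21100 J.

-21100 J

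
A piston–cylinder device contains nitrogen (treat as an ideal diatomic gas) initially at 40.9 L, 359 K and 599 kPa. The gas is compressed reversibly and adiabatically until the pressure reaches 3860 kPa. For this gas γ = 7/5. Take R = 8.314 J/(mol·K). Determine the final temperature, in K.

611 K

Adiabatic: T₂/T₁ = (P₂/P₁)^((γ−1)/γ) ⇒ T₂ = 359×(6.44)^0.286 = 611 K; V₂ = 10.8 L.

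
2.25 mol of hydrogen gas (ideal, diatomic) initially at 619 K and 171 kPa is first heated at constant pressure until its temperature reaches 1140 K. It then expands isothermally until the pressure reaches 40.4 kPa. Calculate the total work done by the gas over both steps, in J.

V₁ = nRT₁/P₁ = 2.25×8.314×619/171 = 67.7 L.
Step 1 — Isobaric: P stays 171 kPa; V/T = const ⇒ T₂ = 1140 K, V₂ = 125 L.
W = PΔV = 171×(125−67.7) kPa·L = 9750 J.
ΔU = nCvΔT = 2.25×20.8×(1140−619) = 24400 J.
Q = ΔU + W = nCpΔT = 34100 J.
State after step 1: P = 171 kPa, V = 125 L, T = 1140 K.
Step 2 — Isothermal: T stays 1140 K; PV = const ⇒ V₂ = 528 L, P₂ = 40.4 kPa.
ΔU = 0 (ideal gas, T constant).
W = nRT ln(V₂/V₁) = 2.25×8.314×1140×ln(4.23) = 30800 J.
Q = ΔU + W = 30800 J.
Net over both steps: W = 40500 J, Q = 64900 J, ΔU = 24400 J.

40500 J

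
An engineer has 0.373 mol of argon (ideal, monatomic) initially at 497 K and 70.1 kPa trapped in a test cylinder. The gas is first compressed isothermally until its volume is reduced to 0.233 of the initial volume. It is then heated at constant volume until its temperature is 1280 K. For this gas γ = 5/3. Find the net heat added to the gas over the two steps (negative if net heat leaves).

V₁ = nRT₁/P₁ = 0.373×8.314×497/70.1 = 22.0 L.
Step 1 — Isothermal: T stays 497 K; PV = const ⇒ V₂ = 5.12 L, P₂ = 301 kPa.
ΔU = 0 (ideal gas, T constant).
W = nRT ln(V₂/V₁) = 0.373×8.314×497×ln(0.233) = -2250 J.
Q = ΔU + W = -2250 J.
State after step 1: P = 301 kPa, V = 5.12 L, T = 497 K.
Step 2 — Isochoric: V stays 5.12 L; P/T = const ⇒ T₂ = 1280 K, P₂ = 775 kPa.
W = 0 (no volume change).
ΔU = nCvΔT = 0.373×12.5×(1280−497) = 3640 J.
Q = ΔU = 3640 J.
Net over both steps: W = -2250 J, Q = 1400 J, ΔU = 3640 J.

1400 J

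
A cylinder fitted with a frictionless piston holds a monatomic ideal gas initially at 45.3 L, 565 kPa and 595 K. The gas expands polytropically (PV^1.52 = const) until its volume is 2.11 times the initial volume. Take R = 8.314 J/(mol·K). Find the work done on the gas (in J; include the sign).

n = P₁V₁/(RT₁) = 565×45.3/(8.314×595) = 5.17 mol.
Polytropic n=1.52: T₂ = T₁(V₁/V₂)^(n−1) = 595×(0.474)^0.52 = 404 K; P₂ = P₁(V₁/V₂)^n = 182 kPa.
W = (P₁V₁−P₂V₂)/(n−1) = (565×45.3−182×95.6)/0.52 = 15800 J.
Work done on the gas = −W_by = -15800 J.

-15800 J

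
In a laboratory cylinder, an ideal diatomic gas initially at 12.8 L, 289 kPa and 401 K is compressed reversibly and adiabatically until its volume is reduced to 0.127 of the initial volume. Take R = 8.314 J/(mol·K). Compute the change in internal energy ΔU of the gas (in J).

n = P₁V₁/(RT₁) = 289×12.8/(8.314×401) = 1.11 mol.
Adiabatic: TV^(γ−1) = const ⇒ T₂ = 401×(7.87)^0.400 = 915 K; PV^γ = const ⇒ P₂ = 5190 kPa.
For an ideal gas ΔU = nCvΔT with Cv = (5/2)R = 20.8 J/(mol·K).
ΔU = 1.11×20.8×(915−401) = 11900 J.

11900 J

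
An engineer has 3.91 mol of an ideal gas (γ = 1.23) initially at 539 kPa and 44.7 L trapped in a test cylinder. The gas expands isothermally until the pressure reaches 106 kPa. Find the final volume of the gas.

T₁ = P₁V₁/(nR) = 539×44.7/(3.91×8.314) = 741 K.
Isothermal: T stays 741 K; PV = const ⇒ V₂ = 227 L, P₂ = 106 kPa.

227 L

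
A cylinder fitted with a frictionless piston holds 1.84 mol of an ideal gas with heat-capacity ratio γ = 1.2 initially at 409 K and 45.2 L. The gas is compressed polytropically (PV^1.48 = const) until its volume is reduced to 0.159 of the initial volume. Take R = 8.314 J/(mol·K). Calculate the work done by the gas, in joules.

-18500 J

P₁ = nRT₁/V₁ = 1.84×8.314×409/45.2 = 138 kPa.
Polytropic n=1.48: T₂ = T₁(V₁/V₂)^(n−1) = 409×(6.29)^0.48 = 989 K; P₂ = P₁(V₁/V₂)^n = 2100 kPa.
W = (P₁V₁−P₂V₂)/(n−1) = (138×45.2−2100×7.19)/0.48 = -18500 J.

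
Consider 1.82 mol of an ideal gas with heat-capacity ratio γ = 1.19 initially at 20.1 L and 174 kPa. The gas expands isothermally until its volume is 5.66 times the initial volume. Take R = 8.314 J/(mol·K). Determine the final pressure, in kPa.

T₁ = P₁V₁/(nR) = 174×20.1/(1.82×8.314) = 231 K.
Isothermal: T stays 231 K; PV = const ⇒ V₂ = 114 L, P₂ = 30.7 kPa.

30.7 kPa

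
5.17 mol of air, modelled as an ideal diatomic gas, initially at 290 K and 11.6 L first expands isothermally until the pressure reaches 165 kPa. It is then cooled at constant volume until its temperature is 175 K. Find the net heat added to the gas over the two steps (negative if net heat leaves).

11000 J

P₁ = nRT₁/V₁ = 5.17×8.314×290/11.6 = 1070 kPa.
Step 1 — Isothermal: T stays 290 K; PV = const ⇒ V₂ = 75.5 L, P₂ = 165 kPa.
ΔU = 0 (ideal gas, T constant).
W = nRT ln(V₂/V₁) = 5.17×8.314×290×ln(6.51) = 23400 J.
Q = ΔU + W = 23400 J.
State after step 1: P = 165 kPa, V = 75.5 L, T = 290 K.
Step 2 — Isochoric: V stays 75.5 L; P/T = const ⇒ T₂ = 175 K, P₂ = 99.6 kPa.
W = 0 (no volume change).
ΔU = nCvΔT = 5.17×20.8×(175−290) = -12400 J.
Q = ΔU = -12400 J.
Net over both steps: W = 23400 J, Q = 11000 J, ΔU = -12400 J.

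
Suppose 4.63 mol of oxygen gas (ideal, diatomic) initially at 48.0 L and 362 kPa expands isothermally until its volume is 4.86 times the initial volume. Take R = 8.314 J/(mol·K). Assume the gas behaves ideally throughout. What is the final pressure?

74.5 kPa

T₁ = P₁V₁/(nR) = 362×48.0/(4.63×8.314) = 451 K.
Isothermal: T stays 451 K; PV = const ⇒ V₂ = 233 L, P₂ = 74.5 kPa.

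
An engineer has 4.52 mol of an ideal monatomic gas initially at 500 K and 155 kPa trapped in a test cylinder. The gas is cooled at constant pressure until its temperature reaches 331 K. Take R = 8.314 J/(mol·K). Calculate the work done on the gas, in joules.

6350 J

V₁ = nRT₁/P₁ = 4.52×8.314×500/155 = 121 L.
Isobaric: P stays 155 kPa; V/T = const ⇒ T₂ = 331 K, V₂ = 80.2 L.
W = PΔV = 155×(80.2−121) kPa·L = -6350 J.
Work done on the gas = −W_by = 6350 J.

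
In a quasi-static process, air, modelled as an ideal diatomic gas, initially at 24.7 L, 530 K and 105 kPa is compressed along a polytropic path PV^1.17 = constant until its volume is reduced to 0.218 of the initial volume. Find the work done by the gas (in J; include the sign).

-4510 J

n = P₁V₁/(RT₁) = 105×24.7/(8.314×530) = 0.589 mol.
Polytropic n=1.17: T₂ = T₁(V₁/V₂)^(n−1) = 530×(4.59)^0.17 = 687 K; P₂ = P₁(V₁/V₂)^n = 624 kPa.
W = (P₁V₁−P₂V₂)/(n−1) = (105×24.7−624×5.38)/0.17 = -4510 J.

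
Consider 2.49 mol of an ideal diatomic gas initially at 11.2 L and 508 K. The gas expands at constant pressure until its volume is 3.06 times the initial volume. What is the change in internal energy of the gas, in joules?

P₁ = nRT₁/V₁ = 2.49×8.314×508/11.2 = 939 kPa.
Isobaric: P stays 939 kPa; V/T = const ⇒ T₂ = 1550 K, V₂ = 34.3 L.
For an ideal gas ΔU = nCvΔT with Cv = (5/2)R = 20.8 J/(mol·K).
ΔU = 2.49×20.8×(1550−508) = 54200 J.

54200 J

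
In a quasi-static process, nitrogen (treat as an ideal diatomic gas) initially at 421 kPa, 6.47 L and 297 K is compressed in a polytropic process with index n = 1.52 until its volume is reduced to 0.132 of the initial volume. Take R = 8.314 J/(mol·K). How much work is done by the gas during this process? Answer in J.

-9780 J

n = P₁V₁/(RT₁) = 421×6.47/(8.314×297) = 1.10 mol.
Polytropic n=1.52: T₂ = T₁(V₁/V₂)^(n−1) = 297×(7.58)^0.52 = 851 K; P₂ = P₁(V₁/V₂)^n = 9140 kPa.
W = (P₁V₁−P₂V₂)/(n−1) = (421×6.47−9140×0.854)/0.52 = -9780 J.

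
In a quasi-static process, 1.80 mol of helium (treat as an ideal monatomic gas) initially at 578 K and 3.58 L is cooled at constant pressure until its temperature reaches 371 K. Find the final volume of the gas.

P₁ = nRT₁/V₁ = 1.80×8.314×578/3.58 = 2420 kPa.
Isobaric: P stays 2420 kPa; V/T = const ⇒ T₂ = 371 K, V₂ = 2.30 L.

2.30 L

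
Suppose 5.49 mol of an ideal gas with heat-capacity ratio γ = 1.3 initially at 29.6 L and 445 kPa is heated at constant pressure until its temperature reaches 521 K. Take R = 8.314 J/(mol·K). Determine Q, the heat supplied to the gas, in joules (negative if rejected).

46000 J

T₁ = P₁V₁/(nR) = 445×29.6/(5.49×8.314) = 289 K.
Isobaric: P stays 445 kPa; V/T = const ⇒ T₂ = 521 K, V₂ = 53.4 L.
W = PΔV = 445×(53.4−29.6) kPa·L = 10600 J.
ΔU = nCvΔT = 5.49×27.7×(521−289) = 35400 J.
Q = ΔU + W = nCpΔT = 46000 J.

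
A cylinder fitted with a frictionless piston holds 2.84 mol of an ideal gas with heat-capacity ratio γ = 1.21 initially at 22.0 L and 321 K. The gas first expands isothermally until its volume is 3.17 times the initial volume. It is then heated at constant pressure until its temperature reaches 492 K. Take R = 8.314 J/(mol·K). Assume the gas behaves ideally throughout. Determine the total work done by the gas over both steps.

P₁ = nRT₁/V₁ = 2.84×8.314×321/22.0 = 345 kPa.
Step 1 — Isothermal: T stays 321 K; PV = const ⇒ V₂ = 69.7 L, P₂ = 109 kPa.
ΔU = 0 (ideal gas, T constant).
W = nRT ln(V₂/V₁) = 2.84×8.314×321×ln(3.17) = 8740 J.
Q = ΔU + W = 8740 J.
State after step 1: P = 109 kPa, V = 69.7 L, T = 321 K.
Step 2 — Isobaric: P stays 109 kPa; V/T = const ⇒ T₂ = 492 K, V₂ = 107 L.
W = PΔV = 109×(107−69.7) kPa·L = 4040 J.
ΔU = nCvΔT = 2.84×39.6×(492−321) = 19200 J.
Q = ΔU + W = nCpΔT = 23300 J.
Net over both steps: W = 12800 J, Q = 32000 J, ΔU = 19200 J.

12800 J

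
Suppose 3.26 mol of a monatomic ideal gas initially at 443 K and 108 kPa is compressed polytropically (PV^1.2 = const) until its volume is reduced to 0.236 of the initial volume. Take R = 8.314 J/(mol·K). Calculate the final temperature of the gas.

591 K

V₁ = nRT₁/P₁ = 3.26×8.314×443/108 = 111 L.
Polytropic n=1.2: T₂ = T₁(V₁/V₂)^(n−1) = 443×(4.24)^0.20 = 591 K; P₂ = P₁(V₁/V₂)^n = 611 kPa.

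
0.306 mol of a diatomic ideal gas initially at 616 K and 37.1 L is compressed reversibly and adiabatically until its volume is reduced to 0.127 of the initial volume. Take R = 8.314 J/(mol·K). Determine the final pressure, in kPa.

759 kPa

P₁ = nRT₁/V₁ = 0.306×8.314×616/37.1 = 42.2 kPa.
Adiabatic: TV^(γ−1) = const ⇒ T₂ = 616×(7.87)^0.400 = 1410 K; PV^γ = const ⇒ P₂ = 759 kPa.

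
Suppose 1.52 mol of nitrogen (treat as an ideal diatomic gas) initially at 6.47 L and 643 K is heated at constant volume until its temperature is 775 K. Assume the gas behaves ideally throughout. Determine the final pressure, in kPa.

P₁ = nRT₁/V₁ = 1.52×8.314×643/6.47 = 1260 kPa.
Isochoric: V stays 6.47 L; P/T = const ⇒ T₂ = 775 K, P₂ = 1510 kPa.

1510 kPa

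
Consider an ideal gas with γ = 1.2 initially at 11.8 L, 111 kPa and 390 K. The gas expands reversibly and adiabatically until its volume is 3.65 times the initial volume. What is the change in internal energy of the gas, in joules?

-1490 J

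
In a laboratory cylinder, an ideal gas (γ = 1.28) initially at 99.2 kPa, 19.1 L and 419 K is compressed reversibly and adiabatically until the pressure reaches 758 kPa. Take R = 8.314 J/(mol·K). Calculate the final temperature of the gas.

Adiabatic: T₂/T₁ = (P₂/P₁)^((γ−1)/γ) ⇒ T₂ = 419×(7.64)^0.219 = 654 K; V₂ = 3.90 L.

654 K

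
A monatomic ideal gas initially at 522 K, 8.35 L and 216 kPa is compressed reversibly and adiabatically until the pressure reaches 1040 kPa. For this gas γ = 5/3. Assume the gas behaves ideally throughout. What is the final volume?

Adiabatic: T₂/T₁ = (P₂/P₁)^((γ−1)/γ) ⇒ T₂ = 522×(4.81)^0.400 = 979 K; V₂ = 3.25 L.

3.25 L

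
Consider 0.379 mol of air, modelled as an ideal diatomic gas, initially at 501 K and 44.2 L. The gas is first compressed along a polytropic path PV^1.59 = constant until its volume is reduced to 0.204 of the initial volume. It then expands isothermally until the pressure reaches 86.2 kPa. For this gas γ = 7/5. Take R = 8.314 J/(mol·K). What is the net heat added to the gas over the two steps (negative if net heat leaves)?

8620 J

P₁ = nRT₁/V₁ = 0.379×8.314×501/44.2 = 35.7 kPa.
Step 1 — Polytropic n=1.59: T₂ = T₁(V₁/V₂)^(n−1) = 501×(4.90)^0.59 = 1280 K; P₂ = P₁(V₁/V₂)^n = 447 kPa.
W = (P₁V₁−P₂V₂)/(n−1) = (35.7×44.2−447×9.02)/0.59 = -4160 J.
ΔU = nCvΔT = 0.379×20.8×(1280−501) = 6140 J.
Q = ΔU + W = 1980 J.
State after step 1: P = 447 kPa, V = 9.02 L, T = 1280 K.
Step 2 — Isothermal: T stays 1280 K; PV = const ⇒ V₂ = 46.8 L, P₂ = 86.2 kPa.
ΔU = 0 (ideal gas, T constant).
W = nRT ln(V₂/V₁) = 0.379×8.314×1280×ln(5.19) = 6640 J.
Q = ΔU + W = 6640 J.
Net over both steps: W = 2480 J, Q = 8620 J, ΔU = 6140 J.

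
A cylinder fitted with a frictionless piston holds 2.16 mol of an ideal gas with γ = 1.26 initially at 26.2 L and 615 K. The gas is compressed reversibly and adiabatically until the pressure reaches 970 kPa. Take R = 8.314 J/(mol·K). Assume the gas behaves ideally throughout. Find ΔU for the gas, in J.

P₁ = nRT₁/V₁ = 2.16×8.314×615/26.2 = 422 kPa.
Adiabatic: T₂/T₁ = (P₂/P₁)^((γ−1)/γ) ⇒ T₂ = 615×(2.30)^0.206 = 730 K; V₂ = 13.5 L.
For an ideal gas ΔU = nCvΔT with Cv = R/(γ−1) = 32.0 J/(mol·K).
ΔU = 2.16×32.0×(730−615) = 7970 J.

7970 J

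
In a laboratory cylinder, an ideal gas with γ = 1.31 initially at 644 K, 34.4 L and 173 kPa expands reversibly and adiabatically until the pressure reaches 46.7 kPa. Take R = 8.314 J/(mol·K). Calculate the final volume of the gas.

93.5 L

Adiabatic: T₂/T₁ = (P₂/P₁)^((γ−1)/γ) ⇒ T₂ = 644×(0.270)^0.237 = 472 K; V₂ = 93.5 L.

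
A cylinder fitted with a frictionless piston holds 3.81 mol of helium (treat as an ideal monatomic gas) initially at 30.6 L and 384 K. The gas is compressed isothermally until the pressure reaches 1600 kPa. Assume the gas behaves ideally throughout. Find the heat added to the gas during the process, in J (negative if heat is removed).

-16900 J

P₁ = nRT₁/V₁ = 3.81×8.314×384/30.6 = 398 kPa.
Isothermal: T stays 384 K; PV = const ⇒ V₂ = 7.60 L, P₂ = 1600 kPa.
ΔU = 0 (ideal gas, T constant).
W = nRT ln(V₂/V₁) = 3.81×8.314×384×ln(0.248) = -16900 J.
Q = ΔU + W = -16900 J.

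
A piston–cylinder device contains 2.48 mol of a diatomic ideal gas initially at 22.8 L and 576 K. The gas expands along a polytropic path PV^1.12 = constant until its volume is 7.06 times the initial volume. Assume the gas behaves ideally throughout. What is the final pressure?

58.4 kPa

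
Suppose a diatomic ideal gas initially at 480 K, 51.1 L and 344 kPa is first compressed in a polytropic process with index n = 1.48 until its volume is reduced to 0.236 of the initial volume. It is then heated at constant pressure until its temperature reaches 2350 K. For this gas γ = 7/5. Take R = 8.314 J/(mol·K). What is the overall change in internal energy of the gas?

171000 J

n = P₁V₁/(RT₁) = 344×51.1/(8.314×480) = 4.40 mol.
Step 1 — Polytropic n=1.48: T₂ = T₁(V₁/V₂)^(n−1) = 480×(4.24)^0.48 = 960 K; P₂ = P₁(V₁/V₂)^n = 2920 kPa.
W = (P₁V₁−P₂V₂)/(n−1) = (344×51.1−2920×12.1)/0.48 = -36600 J.
ΔU = nCvΔT = 4.40×20.8×(960−480) = 43900 J.
Q = ΔU + W = 7320 J.
State after step 1: P = 2920 kPa, V = 12.1 L, T = 960 K.
Step 2 — Isobaric: P stays 2920 kPa; V/T = const ⇒ T₂ = 2350 K, V₂ = 29.5 L.
W = PΔV = 2920×(29.5−12.1) kPa·L = 50900 J.
ΔU = nCvΔT = 4.40×20.8×(2350−960) = 127000 J.
Q = ΔU + W = nCpΔT = 178000 J.
Net over both steps: W = 14300 J, Q = 185000 J, ΔU = 171000 J.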